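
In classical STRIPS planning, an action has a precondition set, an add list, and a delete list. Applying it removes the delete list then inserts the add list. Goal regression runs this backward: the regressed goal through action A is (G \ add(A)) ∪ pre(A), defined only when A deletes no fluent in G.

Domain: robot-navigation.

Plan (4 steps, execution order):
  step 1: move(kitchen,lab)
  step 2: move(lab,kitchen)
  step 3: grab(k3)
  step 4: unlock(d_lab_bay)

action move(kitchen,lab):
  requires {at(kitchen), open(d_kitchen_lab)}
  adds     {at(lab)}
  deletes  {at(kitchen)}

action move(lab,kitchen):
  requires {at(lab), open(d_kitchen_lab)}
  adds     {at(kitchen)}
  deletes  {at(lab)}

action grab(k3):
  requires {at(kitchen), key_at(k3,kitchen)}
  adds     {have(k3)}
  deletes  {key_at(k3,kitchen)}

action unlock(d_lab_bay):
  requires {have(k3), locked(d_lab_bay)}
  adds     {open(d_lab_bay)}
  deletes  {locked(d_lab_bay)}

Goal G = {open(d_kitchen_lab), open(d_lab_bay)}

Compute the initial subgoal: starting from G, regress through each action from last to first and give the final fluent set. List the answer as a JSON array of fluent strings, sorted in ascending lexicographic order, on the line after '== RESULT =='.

Work backward from the goal:
  through step 4 (unlock(d_lab_bay)): drop {open(d_lab_bay)}, keep {open(d_kitchen_lab)}, require {have(k3), locked(d_lab_bay)}
    → {have(k3), locked(d_lab_bay), open(d_kitchen_lab)}
  through step 3 (grab(k3)): drop {have(k3)}, keep {locked(d_lab_bay), open(d_kitchen_lab)}, require {at(kitchen), key_at(k3,kitchen)}
    → {at(kitchen), key_at(k3,kitchen), locked(d_lab_bay), open(d_kitchen_lab)}
  through step 2 (move(lab,kitchen)): drop {at(kitchen)}, keep {key_at(k3,kitchen), locked(d_lab_bay), open(d_kitchen_lab)}, require {at(lab), open(d_kitchen_lab)}
    → {at(lab), key_at(k3,kitchen), locked(d_lab_bay), open(d_kitchen_lab)}
  through step 1 (move(kitchen,lab)): drop {at(lab)}, keep {key_at(k3,kitchen), locked(d_lab_bay), open(d_kitchen_lab)}, require {at(kitchen), open(d_kitchen_lab)}
    → {at(kitchen), key_at(k3,kitchen), locked(d_lab_bay), open(d_kitchen_lab)}

== RESULT ==
["at(kitchen)", "key_at(k3,kitchen)", "locked(d_lab_bay)", "open(d_kitchen_lab)"]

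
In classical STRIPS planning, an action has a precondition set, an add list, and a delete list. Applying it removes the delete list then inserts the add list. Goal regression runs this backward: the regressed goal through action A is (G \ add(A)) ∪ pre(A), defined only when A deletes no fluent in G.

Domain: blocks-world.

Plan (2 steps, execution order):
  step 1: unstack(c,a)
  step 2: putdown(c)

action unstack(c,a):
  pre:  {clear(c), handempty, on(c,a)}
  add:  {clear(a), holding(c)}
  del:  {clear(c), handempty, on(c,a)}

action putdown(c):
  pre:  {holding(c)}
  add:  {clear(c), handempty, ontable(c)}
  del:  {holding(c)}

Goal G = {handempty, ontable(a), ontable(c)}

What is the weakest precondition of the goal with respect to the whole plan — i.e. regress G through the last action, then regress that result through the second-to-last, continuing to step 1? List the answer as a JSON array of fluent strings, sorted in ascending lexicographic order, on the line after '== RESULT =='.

Regress step by step:
  through step 2 (putdown(c)): drop {handempty, ontable(c)}, keep {ontable(a)}, require {holding(c)}
    → {holding(c), ontable(a)}
  through step 1 (unstack(c,a)): drop {holding(c)}, keep {ontable(a)}, require {clear(c), handempty, on(c,a)}
    → {clear(c), handempty, on(c,a), ontable(a)}

== RESULT ==
["clear(c)", "handempty", "on(c,a)", "ontable(a)"]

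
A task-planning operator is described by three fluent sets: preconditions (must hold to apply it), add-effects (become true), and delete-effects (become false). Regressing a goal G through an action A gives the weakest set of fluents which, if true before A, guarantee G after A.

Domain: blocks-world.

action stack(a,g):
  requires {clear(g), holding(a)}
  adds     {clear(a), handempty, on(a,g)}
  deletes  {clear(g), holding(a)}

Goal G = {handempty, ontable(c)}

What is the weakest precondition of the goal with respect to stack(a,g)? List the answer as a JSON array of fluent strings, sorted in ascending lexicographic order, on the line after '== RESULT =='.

Compute (G \ add) ∪ pre:
  G ∩ del = {}  (empty — regression defined)
  G \ add = {handempty, ontable(c)} \ {clear(a), handempty, on(a,g)} = {ontable(c)}
  ∪ pre   = {ontable(c)} ∪ {clear(g), holding(a)}
          = {clear(g), holding(a), ontable(c)}

== RESULT ==
["clear(g)", "holding(a)", "ontable(c)"]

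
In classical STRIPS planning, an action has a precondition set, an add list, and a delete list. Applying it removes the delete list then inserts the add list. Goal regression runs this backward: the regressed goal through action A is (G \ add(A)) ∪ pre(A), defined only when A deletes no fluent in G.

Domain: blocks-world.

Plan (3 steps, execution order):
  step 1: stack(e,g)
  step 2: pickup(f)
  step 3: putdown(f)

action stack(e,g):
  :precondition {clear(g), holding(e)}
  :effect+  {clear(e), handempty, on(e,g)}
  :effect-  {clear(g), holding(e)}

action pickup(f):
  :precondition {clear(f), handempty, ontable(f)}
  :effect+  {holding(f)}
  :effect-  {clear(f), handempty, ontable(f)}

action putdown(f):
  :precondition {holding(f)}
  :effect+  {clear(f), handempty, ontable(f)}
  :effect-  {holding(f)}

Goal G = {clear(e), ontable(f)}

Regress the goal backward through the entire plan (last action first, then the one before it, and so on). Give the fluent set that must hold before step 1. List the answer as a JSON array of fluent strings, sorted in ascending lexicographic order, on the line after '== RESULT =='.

Regress step by step:
  through step 3 (putdown(f)): drop {ontable(f)}, keep {clear(e)}, require {holding(f)}
    → {clear(e), holding(f)}
  through step 2 (pickup(f)): drop {holding(f)}, keep {clear(e)}, require {clear(f), handempty, ontable(f)}
    → {clear(e), clear(f), handempty, ontable(f)}
  through step 1 (stack(e,g)): drop {clear(e), handempty}, keep {clear(f), ontable(f)}, require {clear(g), holding(e)}
    → {clear(f), clear(g), holding(e), ontable(f)}

== RESULT ==
["clear(f)", "clear(g)", "holding(e)", "ontable(f)"]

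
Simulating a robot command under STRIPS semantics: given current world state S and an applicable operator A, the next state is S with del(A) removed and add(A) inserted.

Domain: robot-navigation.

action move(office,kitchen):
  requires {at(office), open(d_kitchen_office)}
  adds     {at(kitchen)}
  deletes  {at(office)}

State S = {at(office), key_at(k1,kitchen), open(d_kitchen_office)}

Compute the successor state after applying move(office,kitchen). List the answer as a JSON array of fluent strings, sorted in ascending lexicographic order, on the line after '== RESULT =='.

Compute (S \ del) ∪ add:
  pre ⊆ S: {at(office), open(d_kitchen_office)} ⊆ S  — applicable
  S \ del = {key_at(k1,kitchen), open(d_kitchen_office)}
  ∪ add   = {at(kitchen), key_at(k1,kitchen), open(d_kitchen_office)}

== RESULT ==
["at(kitchen)", "key_at(k1,kitchen)", "open(d_kitchen_office)"]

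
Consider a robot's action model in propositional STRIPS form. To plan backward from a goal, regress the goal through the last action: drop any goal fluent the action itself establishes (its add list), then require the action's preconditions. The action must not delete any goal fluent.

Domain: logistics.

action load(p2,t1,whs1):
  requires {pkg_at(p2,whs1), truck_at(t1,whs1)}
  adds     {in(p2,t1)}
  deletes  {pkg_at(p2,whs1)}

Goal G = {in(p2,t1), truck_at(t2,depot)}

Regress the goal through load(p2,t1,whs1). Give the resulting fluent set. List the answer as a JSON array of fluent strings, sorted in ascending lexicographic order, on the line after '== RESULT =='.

Compute (G \ add) ∪ pre:
  G ∩ del = {}  (empty — regression defined)
  G \ add = {in(p2,t1), truck_at(t2,depot)} \ {in(p2,t1)} = {truck_at(t2,depot)}
  ∪ pre   = {truck_at(t2,depot)} ∪ {pkg_at(p2,whs1), truck_at(t1,whs1)}
          = {pkg_at(p2,whs1), truck_at(t1,whs1), truck_at(t2,depot)}

== RESULT ==
["pkg_at(p2,whs1)", "truck_at(t1,whs1)", "truck_at(t2,depot)"]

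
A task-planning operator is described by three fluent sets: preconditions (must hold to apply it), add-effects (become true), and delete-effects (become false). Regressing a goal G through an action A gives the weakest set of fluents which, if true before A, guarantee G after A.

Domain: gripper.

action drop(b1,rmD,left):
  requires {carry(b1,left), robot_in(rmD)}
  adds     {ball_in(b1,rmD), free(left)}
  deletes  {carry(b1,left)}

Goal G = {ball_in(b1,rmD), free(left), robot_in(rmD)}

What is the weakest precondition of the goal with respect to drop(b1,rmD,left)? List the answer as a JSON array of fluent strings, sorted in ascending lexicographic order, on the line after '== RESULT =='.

Compute (G \ add) ∪ pre:
  G ∩ del = {}  (empty — regression defined)
  G \ add = {ball_in(b1,rmD), free(left), robot_in(rmD)} \ {ball_in(b1,rmD), free(left)} = {robot_in(rmD)}
  ∪ pre   = {robot_in(rmD)} ∪ {carry(b1,left), robot_in(rmD)}
          = {carry(b1,left), robot_in(rmD)}

== RESULT ==
["carry(b1,left)", "robot_in(rmD)"]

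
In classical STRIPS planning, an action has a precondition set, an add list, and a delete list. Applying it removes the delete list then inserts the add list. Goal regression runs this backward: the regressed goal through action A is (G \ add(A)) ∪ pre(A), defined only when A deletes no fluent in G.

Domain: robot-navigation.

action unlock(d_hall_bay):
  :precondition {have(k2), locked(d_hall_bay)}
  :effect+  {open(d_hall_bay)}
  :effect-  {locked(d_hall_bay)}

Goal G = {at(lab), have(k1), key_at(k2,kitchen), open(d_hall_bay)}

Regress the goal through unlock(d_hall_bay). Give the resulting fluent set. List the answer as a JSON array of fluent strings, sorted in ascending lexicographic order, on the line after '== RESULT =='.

Compute (G \ add) ∪ pre:
  G ∩ del = {}  (empty — regression defined)
  G \ add = {at(lab), have(k1), key_at(k2,kitchen), open(d_hall_bay)} \ {open(d_hall_bay)} = {at(lab), have(k1), key_at(k2,kitchen)}
  ∪ pre   = {at(lab), have(k1), key_at(k2,kitchen)} ∪ {have(k2), locked(d_hall_bay)}
          = {at(lab), have(k1), have(k2), key_at(k2,kitchen), locked(d_hall_bay)}

== RESULT ==
["at(lab)", "have(k1)", "have(k2)", "key_at(k2,kitchen)", "locked(d_hall_bay)"]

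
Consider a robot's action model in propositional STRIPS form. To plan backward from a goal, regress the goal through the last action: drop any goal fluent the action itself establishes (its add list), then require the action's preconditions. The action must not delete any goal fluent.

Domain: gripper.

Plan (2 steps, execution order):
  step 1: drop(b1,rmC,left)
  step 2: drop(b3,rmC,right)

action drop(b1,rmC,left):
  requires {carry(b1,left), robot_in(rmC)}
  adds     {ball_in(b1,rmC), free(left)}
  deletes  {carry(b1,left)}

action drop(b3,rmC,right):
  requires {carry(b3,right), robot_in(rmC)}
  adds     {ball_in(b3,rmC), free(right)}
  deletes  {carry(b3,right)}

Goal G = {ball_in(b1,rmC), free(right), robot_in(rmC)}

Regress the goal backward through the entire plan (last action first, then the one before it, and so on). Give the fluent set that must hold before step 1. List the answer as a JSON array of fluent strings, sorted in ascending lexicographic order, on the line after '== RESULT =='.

Regress step by step:
  through step 2 (drop(b3,rmC,right)): drop {free(right)}, keep {ball_in(b1,rmC), robot_in(rmC)}, require {carry(b3,right), robot_in(rmC)}
    → {ball_in(b1,rmC), carry(b3,right), robot_in(rmC)}
  through step 1 (drop(b1,rmC,left)): drop {ball_in(b1,rmC)}, keep {carry(b3,right), robot_in(rmC)}, require {carry(b1,left), robot_in(rmC)}
    → {carry(b1,left), carry(b3,right), robot_in(rmC)}

== RESULT ==
["carry(b1,left)", "carry(b3,right)", "robot_in(rmC)"]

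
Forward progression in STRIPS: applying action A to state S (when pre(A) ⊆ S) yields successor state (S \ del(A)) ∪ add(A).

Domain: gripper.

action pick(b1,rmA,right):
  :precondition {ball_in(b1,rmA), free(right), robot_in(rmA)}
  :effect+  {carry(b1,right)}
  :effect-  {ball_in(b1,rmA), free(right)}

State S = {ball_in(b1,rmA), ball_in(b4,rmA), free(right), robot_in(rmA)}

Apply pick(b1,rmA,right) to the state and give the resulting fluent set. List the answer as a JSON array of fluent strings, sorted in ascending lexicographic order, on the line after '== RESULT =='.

Progress:
  pre ⊆ S: {ball_in(b1,rmA), free(right), robot_in(rmA)} ⊆ S  — applicable
  S \ del = {ball_in(b4,rmA), robot_in(rmA)}
  ∪ add   = {ball_in(b4,rmA), carry(b1,right), robot_in(rmA)}

== RESULT ==
["ball_in(b4,rmA)", "carry(b1,right)", "robot_in(rmA)"]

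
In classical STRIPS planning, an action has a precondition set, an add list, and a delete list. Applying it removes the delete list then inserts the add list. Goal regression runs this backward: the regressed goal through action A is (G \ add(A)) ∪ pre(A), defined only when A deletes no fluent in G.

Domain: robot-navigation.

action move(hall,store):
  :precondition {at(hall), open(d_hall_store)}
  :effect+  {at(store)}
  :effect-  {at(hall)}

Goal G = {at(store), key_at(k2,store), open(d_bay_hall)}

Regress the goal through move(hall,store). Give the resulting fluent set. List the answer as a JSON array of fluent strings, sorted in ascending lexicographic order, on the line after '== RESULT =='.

Compute (G \ add) ∪ pre:
  G ∩ del = {}  (empty — regression defined)
  G \ add = {at(store), key_at(k2,store), open(d_bay_hall)} \ {at(store)} = {key_at(k2,store), open(d_bay_hall)}
  ∪ pre   = {key_at(k2,store), open(d_bay_hall)} ∪ {at(hall), open(d_hall_store)}
          = {at(hall), key_at(k2,store), open(d_bay_hall), open(d_hall_store)}

== RESULT ==
["at(hall)", "key_at(k2,store)", "open(d_bay_hall)", "open(d_hall_store)"]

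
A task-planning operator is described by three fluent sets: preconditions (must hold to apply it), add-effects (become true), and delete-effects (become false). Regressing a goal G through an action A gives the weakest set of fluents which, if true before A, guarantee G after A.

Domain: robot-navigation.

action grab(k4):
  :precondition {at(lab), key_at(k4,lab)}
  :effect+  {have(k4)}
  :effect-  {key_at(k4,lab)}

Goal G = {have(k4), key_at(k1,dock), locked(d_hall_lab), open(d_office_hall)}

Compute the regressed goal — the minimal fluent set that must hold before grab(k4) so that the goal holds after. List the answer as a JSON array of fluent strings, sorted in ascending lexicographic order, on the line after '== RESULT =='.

Compute (G \ add) ∪ pre:
  G ∩ del = {}  (empty — regression defined)
  G \ add = {have(k4), key_at(k1,dock), locked(d_hall_lab), open(d_office_hall)} \ {have(k4)} = {key_at(k1,dock), locked(d_hall_lab), open(d_office_hall)}
  ∪ pre   = {key_at(k1,dock), locked(d_hall_lab), open(d_office_hall)} ∪ {at(lab), key_at(k4,lab)}
          = {at(lab), key_at(k1,dock), key_at(k4,lab), locked(d_hall_lab), open(d_office_hall)}

== RESULT ==
["at(lab)", "key_at(k1,dock)", "key_at(k4,lab)", "locked(d_hall_lab)", "open(d_office_hall)"]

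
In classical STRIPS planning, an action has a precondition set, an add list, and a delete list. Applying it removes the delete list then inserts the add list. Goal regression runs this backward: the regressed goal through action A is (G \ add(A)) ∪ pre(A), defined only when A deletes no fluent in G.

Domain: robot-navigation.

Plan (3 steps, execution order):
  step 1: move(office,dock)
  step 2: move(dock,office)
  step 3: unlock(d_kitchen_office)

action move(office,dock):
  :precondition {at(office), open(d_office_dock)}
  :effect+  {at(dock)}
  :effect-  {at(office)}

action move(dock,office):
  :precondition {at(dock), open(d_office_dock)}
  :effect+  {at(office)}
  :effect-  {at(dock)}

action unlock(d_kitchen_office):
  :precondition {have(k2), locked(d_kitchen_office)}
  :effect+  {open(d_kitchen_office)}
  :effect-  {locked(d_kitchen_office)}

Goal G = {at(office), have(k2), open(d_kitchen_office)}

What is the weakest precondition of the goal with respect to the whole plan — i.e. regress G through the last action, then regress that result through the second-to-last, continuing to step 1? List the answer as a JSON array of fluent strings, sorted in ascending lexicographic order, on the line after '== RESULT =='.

Work backward from the goal:
  through step 3 (unlock(d_kitchen_office)): drop {open(d_kitchen_office)}, keep {at(office), have(k2)}, require {have(k2), locked(d_kitchen_office)}
    → {at(office), have(k2), locked(d_kitchen_office)}
  through step 2 (move(dock,office)): drop {at(office)}, keep {have(k2), locked(d_kitchen_office)}, require {at(dock), open(d_office_dock)}
    → {at(dock), have(k2), locked(d_kitchen_office), open(d_office_dock)}
  through step 1 (move(office,dock)): drop {at(dock)}, keep {have(k2), locked(d_kitchen_office), open(d_office_dock)}, require {at(office), open(d_office_dock)}
    → {at(office), have(k2), locked(d_kitchen_office), open(d_office_dock)}

== RESULT ==
["at(office)", "have(k2)", "locked(d_kitchen_office)", "open(d_office_dock)"]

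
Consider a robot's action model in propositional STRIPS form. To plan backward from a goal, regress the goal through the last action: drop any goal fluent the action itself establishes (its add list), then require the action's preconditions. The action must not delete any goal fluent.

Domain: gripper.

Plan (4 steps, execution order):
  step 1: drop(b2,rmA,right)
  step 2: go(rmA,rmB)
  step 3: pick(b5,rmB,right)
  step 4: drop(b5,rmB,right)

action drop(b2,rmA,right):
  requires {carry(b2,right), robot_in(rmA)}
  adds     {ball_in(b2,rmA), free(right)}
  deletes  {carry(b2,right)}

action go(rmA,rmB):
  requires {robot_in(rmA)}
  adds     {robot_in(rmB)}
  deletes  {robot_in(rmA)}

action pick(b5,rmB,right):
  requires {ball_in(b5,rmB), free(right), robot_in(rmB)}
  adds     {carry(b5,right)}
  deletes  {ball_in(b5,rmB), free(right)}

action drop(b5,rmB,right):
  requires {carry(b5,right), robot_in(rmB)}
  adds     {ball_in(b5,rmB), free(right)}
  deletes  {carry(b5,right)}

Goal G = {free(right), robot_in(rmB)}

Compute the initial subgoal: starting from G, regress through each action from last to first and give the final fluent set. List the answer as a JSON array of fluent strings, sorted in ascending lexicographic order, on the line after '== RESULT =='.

Work backward from the goal:
  through step 4 (drop(b5,rmB,right)): drop {free(right)}, keep {robot_in(rmB)}, require {carry(b5,right), robot_in(rmB)}
    → {carry(b5,right), robot_in(rmB)}
  through step 3 (pick(b5,rmB,right)): drop {carry(b5,right)}, keep {robot_in(rmB)}, require {ball_in(b5,rmB), free(right), robot_in(rmB)}
    → {ball_in(b5,rmB), free(right), robot_in(rmB)}
  through step 2 (go(rmA,rmB)): drop {robot_in(rmB)}, keep {ball_in(b5,rmB), free(right)}, require {robot_in(rmA)}
    → {ball_in(b5,rmB), free(right), robot_in(rmA)}
  through step 1 (drop(b2,rmA,right)): drop {free(right)}, keep {ball_in(b5,rmB), robot_in(rmA)}, require {carry(b2,right), robot_in(rmA)}
    → {ball_in(b5,rmB), carry(b2,right), robot_in(rmA)}

== RESULT ==
["ball_in(b5,rmB)", "carry(b2,right)", "robot_in(rmA)"]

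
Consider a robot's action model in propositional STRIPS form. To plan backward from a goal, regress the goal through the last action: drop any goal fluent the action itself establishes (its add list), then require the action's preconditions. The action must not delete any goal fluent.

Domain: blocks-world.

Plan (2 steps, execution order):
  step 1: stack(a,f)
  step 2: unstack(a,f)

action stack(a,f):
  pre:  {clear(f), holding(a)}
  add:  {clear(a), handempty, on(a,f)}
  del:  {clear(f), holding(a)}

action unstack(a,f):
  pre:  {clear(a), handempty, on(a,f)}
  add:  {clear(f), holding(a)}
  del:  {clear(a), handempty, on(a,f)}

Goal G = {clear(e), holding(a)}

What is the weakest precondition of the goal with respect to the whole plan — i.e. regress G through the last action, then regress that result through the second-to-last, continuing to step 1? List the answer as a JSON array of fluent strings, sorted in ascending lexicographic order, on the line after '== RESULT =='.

Regress step by step:
  through step 2 (unstack(a,f)): drop {holding(a)}, keep {clear(e)}, require {clear(a), handempty, on(a,f)}
    → {clear(a), clear(e), handempty, on(a,f)}
  through step 1 (stack(a,f)): drop {clear(a), handempty, on(a,f)}, keep {clear(e)}, require {clear(f), holding(a)}
    → {clear(e), clear(f), holding(a)}

== RESULT ==
["clear(e)", "clear(f)", "holding(a)"]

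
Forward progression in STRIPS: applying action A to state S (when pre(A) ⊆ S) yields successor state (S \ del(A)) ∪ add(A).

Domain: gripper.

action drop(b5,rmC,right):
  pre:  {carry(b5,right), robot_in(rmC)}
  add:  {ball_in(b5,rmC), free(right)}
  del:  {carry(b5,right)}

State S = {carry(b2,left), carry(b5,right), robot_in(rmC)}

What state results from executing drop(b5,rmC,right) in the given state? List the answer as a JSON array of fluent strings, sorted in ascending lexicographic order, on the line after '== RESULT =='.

Compute (S \ del) ∪ add:
  pre ⊆ S: {carry(b5,right), robot_in(rmC)} ⊆ S  — applicable
  S \ del = {carry(b2,left), robot_in(rmC)}
  ∪ add   = {ball_in(b5,rmC), carry(b2,left), free(right), robot_in(rmC)}

== RESULT ==
["ball_in(b5,rmC)", "carry(b2,left)", "free(right)", "robot_in(rmC)"]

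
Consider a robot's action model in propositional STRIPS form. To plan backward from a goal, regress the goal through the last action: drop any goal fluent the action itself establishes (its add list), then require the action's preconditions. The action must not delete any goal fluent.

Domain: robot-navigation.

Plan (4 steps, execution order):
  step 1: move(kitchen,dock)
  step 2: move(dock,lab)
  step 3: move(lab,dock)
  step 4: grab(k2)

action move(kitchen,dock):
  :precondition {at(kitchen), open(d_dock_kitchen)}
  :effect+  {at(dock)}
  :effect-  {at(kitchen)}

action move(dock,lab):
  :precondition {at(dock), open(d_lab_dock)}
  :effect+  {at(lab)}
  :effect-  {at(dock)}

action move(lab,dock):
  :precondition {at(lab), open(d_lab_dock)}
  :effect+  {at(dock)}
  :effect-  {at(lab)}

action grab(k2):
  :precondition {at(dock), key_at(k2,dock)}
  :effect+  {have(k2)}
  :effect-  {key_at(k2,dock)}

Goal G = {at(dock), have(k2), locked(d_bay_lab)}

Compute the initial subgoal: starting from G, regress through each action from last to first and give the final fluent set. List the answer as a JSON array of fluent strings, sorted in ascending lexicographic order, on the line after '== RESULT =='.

Work backward from the goal:
  through step 4 (grab(k2)): drop {have(k2)}, keep {at(dock), locked(d_bay_lab)}, require {at(dock), key_at(k2,dock)}
    → {at(dock), key_at(k2,dock), locked(d_bay_lab)}
  through step 3 (move(lab,dock)): drop {at(dock)}, keep {key_at(k2,dock), locked(d_bay_lab)}, require {at(lab), open(d_lab_dock)}
    → {at(lab), key_at(k2,dock), locked(d_bay_lab), open(d_lab_dock)}
  through step 2 (move(dock,lab)): drop {at(lab)}, keep {key_at(k2,dock), locked(d_bay_lab), open(d_lab_dock)}, require {at(dock), open(d_lab_dock)}
    → {at(dock), key_at(k2,dock), locked(d_bay_lab), open(d_lab_dock)}
  through step 1 (move(kitchen,dock)): drop {at(dock)}, keep {key_at(k2,dock), locked(d_bay_lab), open(d_lab_dock)}, require {at(kitchen), open(d_dock_kitchen)}
    → {at(kitchen), key_at(k2,dock), locked(d_bay_lab), open(d_dock_kitchen), open(d_lab_dock)}

== RESULT ==
["at(kitchen)", "key_at(k2,dock)", "locked(d_bay_lab)", "open(d_dock_kitchen)", "open(d_lab_dock)"]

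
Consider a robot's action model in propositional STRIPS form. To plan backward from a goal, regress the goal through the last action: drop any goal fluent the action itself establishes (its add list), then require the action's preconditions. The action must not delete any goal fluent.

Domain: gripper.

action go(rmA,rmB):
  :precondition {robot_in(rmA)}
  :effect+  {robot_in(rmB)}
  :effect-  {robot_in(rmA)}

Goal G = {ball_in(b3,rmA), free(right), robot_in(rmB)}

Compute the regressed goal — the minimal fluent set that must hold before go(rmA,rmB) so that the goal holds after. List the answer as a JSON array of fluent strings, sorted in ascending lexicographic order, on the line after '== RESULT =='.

Regress:
  G ∩ del = {}  (empty — regression defined)
  G \ add = {ball_in(b3,rmA), free(right), robot_in(rmB)} \ {robot_in(rmB)} = {ball_in(b3,rmA), free(right)}
  ∪ pre   = {ball_in(b3,rmA), free(right)} ∪ {robot_in(rmA)}
          = {ball_in(b3,rmA), free(right), robot_in(rmA)}

== RESULT ==
["ball_in(b3,rmA)", "free(right)", "robot_in(rmA)"]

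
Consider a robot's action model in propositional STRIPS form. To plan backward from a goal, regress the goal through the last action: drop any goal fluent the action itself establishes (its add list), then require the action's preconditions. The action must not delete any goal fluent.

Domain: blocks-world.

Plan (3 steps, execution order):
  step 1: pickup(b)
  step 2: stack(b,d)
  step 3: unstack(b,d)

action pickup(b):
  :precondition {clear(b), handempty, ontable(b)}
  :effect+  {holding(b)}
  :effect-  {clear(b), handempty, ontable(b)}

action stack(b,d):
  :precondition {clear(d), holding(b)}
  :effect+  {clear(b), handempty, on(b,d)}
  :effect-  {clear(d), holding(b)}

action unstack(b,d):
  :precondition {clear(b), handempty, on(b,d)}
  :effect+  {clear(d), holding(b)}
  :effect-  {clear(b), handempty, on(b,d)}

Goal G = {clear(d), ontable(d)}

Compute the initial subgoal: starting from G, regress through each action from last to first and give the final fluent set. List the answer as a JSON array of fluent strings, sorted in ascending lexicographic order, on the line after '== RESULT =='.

Regress step by step:
  through step 3 (unstack(b,d)): drop {clear(d)}, keep {ontable(d)}, require {clear(b), handempty, on(b,d)}
    → {clear(b), handempty, on(b,d), ontable(d)}
  through step 2 (stack(b,d)): drop {clear(b), handempty, on(b,d)}, keep {ontable(d)}, require {clear(d), holding(b)}
    → {clear(d), holding(b), ontable(d)}
  through step 1 (pickup(b)): drop {holding(b)}, keep {clear(d), ontable(d)}, require {clear(b), handempty, ontable(b)}
    → {clear(b), clear(d), handempty, ontable(b), ontable(d)}

== RESULT ==
["clear(b)", "clear(d)", "handempty", "ontable(b)", "ontable(d)"]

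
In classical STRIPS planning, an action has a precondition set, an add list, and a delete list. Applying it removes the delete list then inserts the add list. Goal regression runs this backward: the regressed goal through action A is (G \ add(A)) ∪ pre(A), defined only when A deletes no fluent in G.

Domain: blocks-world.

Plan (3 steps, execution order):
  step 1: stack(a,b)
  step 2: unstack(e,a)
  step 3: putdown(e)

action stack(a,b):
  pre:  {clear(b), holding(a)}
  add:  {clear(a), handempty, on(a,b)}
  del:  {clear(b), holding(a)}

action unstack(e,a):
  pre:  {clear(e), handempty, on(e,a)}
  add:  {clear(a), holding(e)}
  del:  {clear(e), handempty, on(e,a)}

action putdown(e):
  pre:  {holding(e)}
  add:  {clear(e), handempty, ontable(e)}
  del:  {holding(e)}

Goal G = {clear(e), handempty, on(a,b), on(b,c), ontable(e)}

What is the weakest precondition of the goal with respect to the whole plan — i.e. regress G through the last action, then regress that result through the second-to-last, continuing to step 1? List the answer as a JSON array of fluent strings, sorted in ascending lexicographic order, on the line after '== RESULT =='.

Regress step by step:
  through step 3 (putdown(e)): drop {clear(e), handempty, ontable(e)}, keep {on(a,b), on(b,c)}, require {holding(e)}
    → {holding(e), on(a,b), on(b,c)}
  through step 2 (unstack(e,a)): drop {holding(e)}, keep {on(a,b), on(b,c)}, require {clear(e), handempty, on(e,a)}
    → {clear(e), handempty, on(a,b), on(b,c), on(e,a)}
  through step 1 (stack(a,b)): drop {handempty, on(a,b)}, keep {clear(e), on(b,c), on(e,a)}, require {clear(b), holding(a)}
    → {clear(b), clear(e), holding(a), on(b,c), on(e,a)}

== RESULT ==
["clear(b)", "clear(e)", "holding(a)", "on(b,c)", "on(e,a)"]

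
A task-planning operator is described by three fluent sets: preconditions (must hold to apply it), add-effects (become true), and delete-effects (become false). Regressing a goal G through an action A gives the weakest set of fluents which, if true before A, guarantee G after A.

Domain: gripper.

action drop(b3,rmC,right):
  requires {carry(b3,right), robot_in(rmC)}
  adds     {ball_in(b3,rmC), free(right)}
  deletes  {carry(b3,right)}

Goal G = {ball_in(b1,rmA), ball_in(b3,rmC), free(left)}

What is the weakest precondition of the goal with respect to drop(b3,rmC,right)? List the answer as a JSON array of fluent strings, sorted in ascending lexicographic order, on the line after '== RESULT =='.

Regress:
  G ∩ del = {}  (empty — regression defined)
  G \ add = {ball_in(b1,rmA), ball_in(b3,rmC), free(left)} \ {ball_in(b3,rmC), free(right)} = {ball_in(b1,rmA), free(left)}
  ∪ pre   = {ball_in(b1,rmA), free(left)} ∪ {carry(b3,right), robot_in(rmC)}
          = {ball_in(b1,rmA), carry(b3,right), free(left), robot_in(rmC)}

== RESULT ==
["ball_in(b1,rmA)", "carry(b3,right)", "free(left)", "robot_in(rmC)"]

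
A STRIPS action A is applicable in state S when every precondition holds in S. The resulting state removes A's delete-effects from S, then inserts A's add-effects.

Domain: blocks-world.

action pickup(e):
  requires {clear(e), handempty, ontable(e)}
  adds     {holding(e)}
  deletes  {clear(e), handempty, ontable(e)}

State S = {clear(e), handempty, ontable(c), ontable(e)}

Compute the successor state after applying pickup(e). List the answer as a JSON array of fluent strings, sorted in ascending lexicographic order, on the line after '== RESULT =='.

Compute (S \ del) ∪ add:
  pre ⊆ S: {clear(e), handempty, ontable(e)} ⊆ S  — applicable
  S \ del = {ontable(c)}
  ∪ add   = {holding(e), ontable(c)}

== RESULT ==
["holding(e)", "ontable(c)"]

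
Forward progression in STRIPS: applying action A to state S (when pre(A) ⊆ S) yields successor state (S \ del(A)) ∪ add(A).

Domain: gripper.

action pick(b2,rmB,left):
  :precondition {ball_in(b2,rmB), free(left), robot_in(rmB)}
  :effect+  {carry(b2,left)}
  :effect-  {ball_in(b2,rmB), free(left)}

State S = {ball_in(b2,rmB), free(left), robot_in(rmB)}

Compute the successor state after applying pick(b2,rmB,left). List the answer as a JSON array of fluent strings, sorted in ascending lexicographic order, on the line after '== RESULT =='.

Progress:
  pre ⊆ S: {ball_in(b2,rmB), free(left), robot_in(rmB)} ⊆ S  — applicable
  S \ del = {robot_in(rmB)}
  ∪ add   = {carry(b2,left), robot_in(rmB)}

== RESULT ==
["carry(b2,left)", "robot_in(rmB)"]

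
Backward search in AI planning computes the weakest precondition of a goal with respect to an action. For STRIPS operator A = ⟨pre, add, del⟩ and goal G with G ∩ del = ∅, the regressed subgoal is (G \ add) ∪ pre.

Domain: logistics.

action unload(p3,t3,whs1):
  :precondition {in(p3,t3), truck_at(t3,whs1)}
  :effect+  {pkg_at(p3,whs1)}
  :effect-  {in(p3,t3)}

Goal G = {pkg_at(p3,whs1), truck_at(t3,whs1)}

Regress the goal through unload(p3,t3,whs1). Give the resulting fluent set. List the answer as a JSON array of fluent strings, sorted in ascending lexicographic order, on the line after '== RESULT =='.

Compute (G \ add) ∪ pre:
  G ∩ del = {}  (empty — regression defined)
  G \ add = {pkg_at(p3,whs1), truck_at(t3,whs1)} \ {pkg_at(p3,whs1)} = {truck_at(t3,whs1)}
  ∪ pre   = {truck_at(t3,whs1)} ∪ {in(p3,t3), truck_at(t3,whs1)}
          = {in(p3,t3), truck_at(t3,whs1)}

== RESULT ==
["in(p3,t3)", "truck_at(t3,whs1)"]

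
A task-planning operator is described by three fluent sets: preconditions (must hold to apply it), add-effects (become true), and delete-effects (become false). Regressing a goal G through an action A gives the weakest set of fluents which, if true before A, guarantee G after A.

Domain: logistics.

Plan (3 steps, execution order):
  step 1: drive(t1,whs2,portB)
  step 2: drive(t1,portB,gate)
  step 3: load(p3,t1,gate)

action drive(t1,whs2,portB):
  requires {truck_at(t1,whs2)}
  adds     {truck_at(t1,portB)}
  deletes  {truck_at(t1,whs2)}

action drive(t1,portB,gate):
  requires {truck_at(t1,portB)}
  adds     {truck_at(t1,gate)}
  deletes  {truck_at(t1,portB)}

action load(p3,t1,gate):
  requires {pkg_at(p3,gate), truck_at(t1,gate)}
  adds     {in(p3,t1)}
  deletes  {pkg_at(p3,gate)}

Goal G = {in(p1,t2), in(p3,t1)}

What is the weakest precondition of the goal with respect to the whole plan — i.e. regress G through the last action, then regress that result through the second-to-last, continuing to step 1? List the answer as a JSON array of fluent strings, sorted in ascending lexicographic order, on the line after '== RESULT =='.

Regress step by step:
  through step 3 (load(p3,t1,gate)): drop {in(p3,t1)}, keep {in(p1,t2)}, require {pkg_at(p3,gate), truck_at(t1,gate)}
    → {in(p1,t2), pkg_at(p3,gate), truck_at(t1,gate)}
  through step 2 (drive(t1,portB,gate)): drop {truck_at(t1,gate)}, keep {in(p1,t2), pkg_at(p3,gate)}, require {truck_at(t1,portB)}
    → {in(p1,t2), pkg_at(p3,gate), truck_at(t1,portB)}
  through step 1 (drive(t1,whs2,portB)): drop {truck_at(t1,portB)}, keep {in(p1,t2), pkg_at(p3,gate)}, require {truck_at(t1,whs2)}
    → {in(p1,t2), pkg_at(p3,gate), truck_at(t1,whs2)}

== RESULT ==
["in(p1,t2)", "pkg_at(p3,gate)", "truck_at(t1,whs2)"]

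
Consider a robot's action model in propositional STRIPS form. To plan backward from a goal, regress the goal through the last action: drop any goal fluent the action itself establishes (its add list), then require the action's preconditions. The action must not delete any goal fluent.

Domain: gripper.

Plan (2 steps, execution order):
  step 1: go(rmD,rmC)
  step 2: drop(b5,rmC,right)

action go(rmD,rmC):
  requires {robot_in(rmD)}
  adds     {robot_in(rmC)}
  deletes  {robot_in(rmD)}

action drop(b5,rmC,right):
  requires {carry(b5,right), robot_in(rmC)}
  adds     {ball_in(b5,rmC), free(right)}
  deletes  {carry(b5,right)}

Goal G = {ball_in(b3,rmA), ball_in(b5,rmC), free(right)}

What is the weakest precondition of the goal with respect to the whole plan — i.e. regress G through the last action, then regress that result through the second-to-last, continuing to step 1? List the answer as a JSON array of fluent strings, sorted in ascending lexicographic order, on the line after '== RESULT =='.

Work backward from the goal:
  through step 2 (drop(b5,rmC,right)): drop {ball_in(b5,rmC), free(right)}, keep {ball_in(b3,rmA)}, require {carry(b5,right), robot_in(rmC)}
    → {ball_in(b3,rmA), carry(b5,right), robot_in(rmC)}
  through step 1 (go(rmD,rmC)): drop {robot_in(rmC)}, keep {ball_in(b3,rmA), carry(b5,right)}, require {robot_in(rmD)}
    → {ball_in(b3,rmA), carry(b5,right), robot_in(rmD)}

== RESULT ==
["ball_in(b3,rmA)", "carry(b5,right)", "robot_in(rmD)"]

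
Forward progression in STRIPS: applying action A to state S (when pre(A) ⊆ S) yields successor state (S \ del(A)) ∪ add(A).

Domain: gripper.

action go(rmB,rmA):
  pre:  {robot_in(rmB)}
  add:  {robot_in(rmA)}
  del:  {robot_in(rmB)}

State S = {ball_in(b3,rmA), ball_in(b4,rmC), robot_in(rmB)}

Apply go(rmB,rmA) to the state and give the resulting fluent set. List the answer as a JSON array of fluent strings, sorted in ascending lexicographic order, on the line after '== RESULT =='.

Compute (S \ del) ∪ add:
  pre ⊆ S: {robot_in(rmB)} ⊆ S  — applicable
  S \ del = {ball_in(b3,rmA), ball_in(b4,rmC)}
  ∪ add   = {ball_in(b3,rmA), ball_in(b4,rmC), robot_in(rmA)}

== RESULT ==
["ball_in(b3,rmA)", "ball_in(b4,rmC)", "robot_in(rmA)"]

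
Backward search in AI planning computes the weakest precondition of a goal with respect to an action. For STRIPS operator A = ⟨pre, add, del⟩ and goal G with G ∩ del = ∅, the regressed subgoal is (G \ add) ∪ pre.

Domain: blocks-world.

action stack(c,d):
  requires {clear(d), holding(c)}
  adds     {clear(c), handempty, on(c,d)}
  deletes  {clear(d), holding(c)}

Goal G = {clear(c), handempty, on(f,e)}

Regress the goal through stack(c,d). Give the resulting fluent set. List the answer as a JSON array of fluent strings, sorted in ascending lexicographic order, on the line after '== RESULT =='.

Regress:
  G ∩ del = {}  (empty — regression defined)
  G \ add = {clear(c), handempty, on(f,e)} \ {clear(c), handempty, on(c,d)} = {on(f,e)}
  ∪ pre   = {on(f,e)} ∪ {clear(d), holding(c)}
          = {clear(d), holding(c), on(f,e)}

== RESULT ==
["clear(d)", "holding(c)", "on(f,e)"]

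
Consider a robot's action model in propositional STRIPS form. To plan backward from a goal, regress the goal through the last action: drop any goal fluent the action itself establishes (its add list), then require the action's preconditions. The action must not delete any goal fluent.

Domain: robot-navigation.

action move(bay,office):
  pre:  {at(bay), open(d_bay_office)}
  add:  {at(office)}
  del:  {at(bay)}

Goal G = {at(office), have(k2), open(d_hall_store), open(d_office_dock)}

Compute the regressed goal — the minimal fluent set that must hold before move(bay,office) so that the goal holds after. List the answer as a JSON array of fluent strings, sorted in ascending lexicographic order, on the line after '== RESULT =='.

Regress:
  G ∩ del = {}  (empty — regression defined)
  G \ add = {at(office), have(k2), open(d_hall_store), open(d_office_dock)} \ {at(office)} = {have(k2), open(d_hall_store), open(d_office_dock)}
  ∪ pre   = {have(k2), open(d_hall_store), open(d_office_dock)} ∪ {at(bay), open(d_bay_office)}
          = {at(bay), have(k2), open(d_bay_office), open(d_hall_store), open(d_office_dock)}

== RESULT ==
["at(bay)", "have(k2)", "open(d_bay_office)", "open(d_hall_store)", "open(d_office_dock)"]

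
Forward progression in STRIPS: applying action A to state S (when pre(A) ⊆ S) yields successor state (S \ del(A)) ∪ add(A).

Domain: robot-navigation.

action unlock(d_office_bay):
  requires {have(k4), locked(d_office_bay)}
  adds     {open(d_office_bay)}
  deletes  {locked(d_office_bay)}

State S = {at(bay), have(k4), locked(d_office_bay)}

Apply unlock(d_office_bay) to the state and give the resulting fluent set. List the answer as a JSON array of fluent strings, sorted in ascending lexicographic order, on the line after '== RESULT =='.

Compute (S \ del) ∪ add:
  pre ⊆ S: {have(k4), locked(d_office_bay)} ⊆ S  — applicable
  S \ del = {at(bay), have(k4)}
  ∪ add   = {at(bay), have(k4), open(d_office_bay)}

== RESULT ==
["at(bay)", "have(k4)", "open(d_office_bay)"]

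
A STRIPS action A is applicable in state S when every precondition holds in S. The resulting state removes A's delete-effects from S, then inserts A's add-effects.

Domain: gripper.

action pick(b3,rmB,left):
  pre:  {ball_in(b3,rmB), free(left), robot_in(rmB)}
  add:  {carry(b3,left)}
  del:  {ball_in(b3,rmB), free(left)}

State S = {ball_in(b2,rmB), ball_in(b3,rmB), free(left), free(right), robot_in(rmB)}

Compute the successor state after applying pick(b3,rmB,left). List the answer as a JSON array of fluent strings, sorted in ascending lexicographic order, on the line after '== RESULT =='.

Progress:
  pre ⊆ S: {ball_in(b3,rmB), free(left), robot_in(rmB)} ⊆ S  — applicable
  S \ del = {ball_in(b2,rmB), free(right), robot_in(rmB)}
  ∪ add   = {ball_in(b2,rmB), carry(b3,left), free(right), robot_in(rmB)}

== RESULT ==
["ball_in(b2,rmB)", "carry(b3,left)", "free(right)", "robot_in(rmB)"]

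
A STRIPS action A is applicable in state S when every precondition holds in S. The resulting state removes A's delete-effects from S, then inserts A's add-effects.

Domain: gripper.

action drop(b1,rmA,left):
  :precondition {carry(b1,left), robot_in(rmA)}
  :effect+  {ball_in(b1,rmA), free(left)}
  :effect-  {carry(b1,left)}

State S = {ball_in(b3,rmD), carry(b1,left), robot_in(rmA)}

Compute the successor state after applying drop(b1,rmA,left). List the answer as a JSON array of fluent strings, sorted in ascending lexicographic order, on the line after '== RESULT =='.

Compute (S \ del) ∪ add:
  pre ⊆ S: {carry(b1,left), robot_in(rmA)} ⊆ S  — applicable
  S \ del = {ball_in(b3,rmD), robot_in(rmA)}
  ∪ add   = {ball_in(b1,rmA), ball_in(b3,rmD), free(left), robot_in(rmA)}

== RESULT ==
["ball_in(b1,rmA)", "ball_in(b3,rmD)", "free(left)", "robot_in(rmA)"]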